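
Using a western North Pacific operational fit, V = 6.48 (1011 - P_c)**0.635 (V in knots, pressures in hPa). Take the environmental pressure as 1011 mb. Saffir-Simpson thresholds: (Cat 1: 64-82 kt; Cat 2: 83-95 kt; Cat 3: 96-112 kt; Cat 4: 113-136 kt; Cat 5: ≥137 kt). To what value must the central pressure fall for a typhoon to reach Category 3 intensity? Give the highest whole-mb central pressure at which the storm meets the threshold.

941 mb

Category 3 begins at V = 96 kt.
Required ΔP = (96/6.48)^(1/0.635) = 14.815^1.575 ≈ 69.76 mb.
P_c ≤ 1011 − 69.76 = 941.24, so the highest integer P_c is 941 mb.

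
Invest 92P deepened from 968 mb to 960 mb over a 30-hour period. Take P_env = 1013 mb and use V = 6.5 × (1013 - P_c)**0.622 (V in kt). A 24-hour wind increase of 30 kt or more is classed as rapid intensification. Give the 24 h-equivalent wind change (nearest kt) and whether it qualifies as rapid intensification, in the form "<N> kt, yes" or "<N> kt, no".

6 kt, no

V₁: ΔP = 45, V ≈ 6.5 × 45^0.622 ≈ 69.38 kt.
V₂: ΔP = 53, V ≈ 6.5 × 53^0.622 ≈ 76.81 kt.
ΔV over 30 h = 7.43 kt → 24 h equivalent = 7.43 × 24/30 ≈ 5.94 kt.
6 kt < 30 kt ⇒ not rapid intensification.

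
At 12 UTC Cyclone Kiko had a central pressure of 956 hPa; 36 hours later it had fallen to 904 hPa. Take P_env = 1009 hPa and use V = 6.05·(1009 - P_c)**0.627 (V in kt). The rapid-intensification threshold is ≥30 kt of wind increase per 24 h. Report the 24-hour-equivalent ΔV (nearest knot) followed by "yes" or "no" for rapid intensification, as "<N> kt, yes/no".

26 kt, no

V₁: ΔP = 53, V ≈ 6.05 × 53^0.627 ≈ 72.92 kt.
V₂: ΔP = 105, V ≈ 6.05 × 105^0.627 ≈ 111.95 kt.
ΔV over 36 h = 39.03 kt → 24 h equivalent = 39.03 × 24/36 ≈ 26.02 kt.
26 kt < 30 kt ⇒ not rapid intensification.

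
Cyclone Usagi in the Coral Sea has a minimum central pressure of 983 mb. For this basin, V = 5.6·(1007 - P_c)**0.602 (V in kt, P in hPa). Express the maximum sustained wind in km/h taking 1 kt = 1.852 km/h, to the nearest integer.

ΔP = 1007 − 983 = 24 mb.
V ≈ 5.6 × 24^0.602 = 5.6 × 6.775 ≈ 37.938 kt.
37.938 × 1.852 ≈ 70.26 km/h → 70 km/h.

70 km/h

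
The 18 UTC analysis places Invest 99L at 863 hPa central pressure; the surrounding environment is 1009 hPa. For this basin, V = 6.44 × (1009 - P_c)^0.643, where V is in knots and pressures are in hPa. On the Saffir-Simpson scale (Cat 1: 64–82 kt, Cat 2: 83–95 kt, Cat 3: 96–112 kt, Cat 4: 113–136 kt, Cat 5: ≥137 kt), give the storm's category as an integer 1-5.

ΔP = 1009 − 863 = 146 hPa.
V ≈ 6.44 × 146^0.643 = 6.44 × 24.64 ≈ 159 kt.
159 kt falls in the Category 5 band.

5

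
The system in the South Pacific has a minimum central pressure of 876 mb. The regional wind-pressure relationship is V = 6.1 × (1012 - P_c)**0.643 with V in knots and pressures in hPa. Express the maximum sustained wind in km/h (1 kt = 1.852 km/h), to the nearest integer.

266 km/h

ΔP = 1012 − 876 = 136 mb.
V ≈ 6.1 × 136^0.643 = 6.1 × 23.543 ≈ 143.614 kt.
143.614 × 1.852 ≈ 265.97 km/h → 266 km/h.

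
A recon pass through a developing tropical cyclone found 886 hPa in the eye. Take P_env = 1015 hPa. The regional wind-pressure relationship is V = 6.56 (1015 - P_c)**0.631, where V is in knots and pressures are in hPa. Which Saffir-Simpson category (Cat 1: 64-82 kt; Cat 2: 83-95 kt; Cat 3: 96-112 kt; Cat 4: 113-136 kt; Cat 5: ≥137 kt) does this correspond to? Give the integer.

5

ΔP = 1015 − 886 = 129 hPa.
V ≈ 6.56 × 129^0.631 = 6.56 × 21.47 ≈ 141 kt.
141 kt falls in the Category 5 band.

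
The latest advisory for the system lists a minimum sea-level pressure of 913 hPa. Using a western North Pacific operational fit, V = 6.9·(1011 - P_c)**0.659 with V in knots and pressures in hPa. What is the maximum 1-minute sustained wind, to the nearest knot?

ΔP = 1011 − 913 = 98 hPa.
98^0.659 ≈ 20.522.
V ≈ 6.9 × 20.522 ≈ 141.6 kt.

142 kt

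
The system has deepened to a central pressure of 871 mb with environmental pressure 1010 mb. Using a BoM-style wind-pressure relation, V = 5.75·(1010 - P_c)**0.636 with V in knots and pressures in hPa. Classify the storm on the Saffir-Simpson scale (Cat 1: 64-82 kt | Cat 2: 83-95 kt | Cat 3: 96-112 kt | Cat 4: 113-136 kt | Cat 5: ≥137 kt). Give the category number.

ΔP = 1010 − 871 = 139 mb.
V ≈ 5.75 × 139^0.636 = 5.75 × 23.07 ≈ 133 kt.
133 kt falls in the Category 4 band.

4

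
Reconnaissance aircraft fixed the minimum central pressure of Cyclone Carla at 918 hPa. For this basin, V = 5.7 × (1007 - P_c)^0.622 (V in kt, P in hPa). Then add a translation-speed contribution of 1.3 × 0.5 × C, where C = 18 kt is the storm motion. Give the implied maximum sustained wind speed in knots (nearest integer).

ΔP = 1007 − 918 = 89 hPa.
89^0.622 ≈ 16.313.
V ≈ 5.7 × 16.313 ≈ 93.0 kt.
Translation term: 1.3 × 0.5 × 18 = 11.7 kt.
Corrected V ≈ 104.7 kt → 105 kt.

105 kt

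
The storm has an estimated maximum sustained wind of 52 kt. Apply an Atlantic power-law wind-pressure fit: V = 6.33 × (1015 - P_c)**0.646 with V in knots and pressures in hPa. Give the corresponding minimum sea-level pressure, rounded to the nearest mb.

ΔP = (V / 6.33)^(1/0.646) = (52/6.33)^1.548.
52/6.33 = 8.215; 8.215^1.548 ≈ 26.05 mb.
P_c = 1015 − 26.05 = 988.95 ≈ 989 mb.

989 mb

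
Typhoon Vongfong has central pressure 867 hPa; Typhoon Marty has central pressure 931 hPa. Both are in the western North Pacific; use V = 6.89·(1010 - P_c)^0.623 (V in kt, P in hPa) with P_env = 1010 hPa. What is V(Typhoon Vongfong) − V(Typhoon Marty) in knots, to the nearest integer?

47 kt

Typhoon Vongfong: ΔP = 143; V ≈ 6.89 × 143^0.623 ≈ 151.70 kt.
Typhoon Marty: ΔP = 79; V ≈ 6.89 × 79^0.623 ≈ 104.82 kt.
Difference ≈ 151.70 − 104.82 = 46.88 → 47 kt.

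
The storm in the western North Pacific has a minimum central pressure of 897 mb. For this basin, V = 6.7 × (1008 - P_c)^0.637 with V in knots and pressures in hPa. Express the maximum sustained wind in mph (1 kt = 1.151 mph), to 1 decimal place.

ΔP = 1008 − 897 = 111 mb.
V ≈ 6.7 × 111^0.637 = 6.7 × 20.085 ≈ 134.569 kt.
134.569 × 1.151 ≈ 154.89 mph → 154.9 mph.

154.9 mph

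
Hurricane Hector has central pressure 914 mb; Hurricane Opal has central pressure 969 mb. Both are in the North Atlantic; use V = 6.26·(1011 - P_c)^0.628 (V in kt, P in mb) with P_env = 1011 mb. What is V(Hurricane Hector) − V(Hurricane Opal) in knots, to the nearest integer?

45 kt

Hurricane Hector: ΔP = 97; V ≈ 6.26 × 97^0.628 ≈ 110.73 kt.
Hurricane Opal: ΔP = 42; V ≈ 6.26 × 42^0.628 ≈ 65.46 kt.
Difference ≈ 110.73 − 65.46 = 45.27 → 45 kt.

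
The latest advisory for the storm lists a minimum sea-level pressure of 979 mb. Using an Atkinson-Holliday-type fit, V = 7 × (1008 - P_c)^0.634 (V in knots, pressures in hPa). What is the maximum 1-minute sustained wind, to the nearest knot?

ΔP = 1008 − 979 = 29 mb.
29^0.634 ≈ 8.456.
V ≈ 7 × 8.456 ≈ 59.2 kt.

59 kt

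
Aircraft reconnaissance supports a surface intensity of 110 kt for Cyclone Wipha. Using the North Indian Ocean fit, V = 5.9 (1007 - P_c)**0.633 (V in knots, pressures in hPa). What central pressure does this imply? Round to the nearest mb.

905 mb

ΔP = (V / 5.9)^(1/0.633) = (110/5.9)^1.580.
110/5.9 = 18.644; 18.644^1.580 ≈ 101.67 mb.
P_c = 1007 − 101.67 = 905.33 ≈ 905 mb.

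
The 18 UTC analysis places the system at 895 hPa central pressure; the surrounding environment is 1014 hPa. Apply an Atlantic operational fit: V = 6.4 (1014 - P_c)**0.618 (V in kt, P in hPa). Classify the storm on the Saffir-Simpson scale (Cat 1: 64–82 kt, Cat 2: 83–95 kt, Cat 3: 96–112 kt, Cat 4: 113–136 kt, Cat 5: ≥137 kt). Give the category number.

ΔP = 1014 − 895 = 119 hPa.
V ≈ 6.4 × 119^0.618 = 6.4 × 19.17 ≈ 123 kt.
123 kt falls in the Category 4 band.

4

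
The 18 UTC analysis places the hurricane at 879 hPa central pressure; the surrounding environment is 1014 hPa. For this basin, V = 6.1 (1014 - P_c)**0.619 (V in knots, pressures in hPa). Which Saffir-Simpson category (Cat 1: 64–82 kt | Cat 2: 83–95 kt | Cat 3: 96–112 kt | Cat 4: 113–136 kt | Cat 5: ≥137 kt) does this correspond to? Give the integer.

4

ΔP = 1014 − 879 = 135 hPa.
V ≈ 6.1 × 135^0.619 = 6.1 × 20.83 ≈ 127 kt.
127 kt falls in the Category 4 band.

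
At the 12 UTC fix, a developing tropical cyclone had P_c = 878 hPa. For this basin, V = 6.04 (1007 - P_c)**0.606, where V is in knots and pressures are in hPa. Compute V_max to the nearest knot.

115 kt

ΔP = 1007 − 878 = 129 hPa.
129^0.606 ≈ 19.012.
V ≈ 6.04 × 19.012 ≈ 114.8 kt.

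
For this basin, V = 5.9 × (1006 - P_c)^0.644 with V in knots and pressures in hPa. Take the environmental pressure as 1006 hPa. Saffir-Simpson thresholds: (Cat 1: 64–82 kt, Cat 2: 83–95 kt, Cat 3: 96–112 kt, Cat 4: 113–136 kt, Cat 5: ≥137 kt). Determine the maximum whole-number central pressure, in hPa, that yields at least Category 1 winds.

965 hPa

Category 1 begins at V = 64 kt.
Required ΔP = (64/5.9)^(1/0.644) = 10.847^1.553 ≈ 40.52 hPa.
P_c ≤ 1006 − 40.52 = 965.48, so the highest integer P_c is 965 hPa.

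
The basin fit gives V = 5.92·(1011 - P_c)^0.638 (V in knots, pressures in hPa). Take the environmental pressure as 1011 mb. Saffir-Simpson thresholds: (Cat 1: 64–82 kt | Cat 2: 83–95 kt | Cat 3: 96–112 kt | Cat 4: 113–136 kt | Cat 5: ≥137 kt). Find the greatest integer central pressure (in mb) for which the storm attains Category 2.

Category 2 begins at V = 83 kt.
Required ΔP = (83/5.92)^(1/0.638) = 14.020^1.567 ≈ 62.72 mb.
P_c ≤ 1011 − 62.72 = 948.28, so the highest integer P_c is 948 mb.

948 mb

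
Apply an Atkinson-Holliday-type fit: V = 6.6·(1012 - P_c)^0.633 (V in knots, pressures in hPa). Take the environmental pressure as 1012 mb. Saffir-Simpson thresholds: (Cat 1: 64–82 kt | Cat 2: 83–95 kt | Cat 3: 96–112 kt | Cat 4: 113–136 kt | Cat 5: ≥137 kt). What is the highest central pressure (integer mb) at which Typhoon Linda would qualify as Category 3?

943 mb

Category 3 begins at V = 96 kt.
Required ΔP = (96/6.6)^(1/0.633) = 14.545^1.580 ≈ 68.68 mb.
P_c ≤ 1012 − 68.68 = 943.32, so the highest integer P_c is 943 mb.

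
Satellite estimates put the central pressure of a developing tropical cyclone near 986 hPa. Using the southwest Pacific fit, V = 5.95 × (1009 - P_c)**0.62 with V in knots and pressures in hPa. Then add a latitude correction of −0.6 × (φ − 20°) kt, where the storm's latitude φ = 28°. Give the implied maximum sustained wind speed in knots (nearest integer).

ΔP = 1009 − 986 = 23 hPa.
23^0.62 ≈ 6.987.
V ≈ 5.95 × 6.987 ≈ 41.6 kt.
Latitude correction: −0.6 × (28 − 20) = -4.8 kt.
Corrected V ≈ 36.8 kt → 37 kt.

37 kt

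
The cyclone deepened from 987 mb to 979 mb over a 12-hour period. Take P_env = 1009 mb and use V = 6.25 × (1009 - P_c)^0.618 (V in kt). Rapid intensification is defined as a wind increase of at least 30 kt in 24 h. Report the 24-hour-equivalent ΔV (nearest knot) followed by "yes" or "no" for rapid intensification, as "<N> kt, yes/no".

V₁: ΔP = 22, V ≈ 6.25 × 22^0.618 ≈ 42.22 kt.
V₂: ΔP = 30, V ≈ 6.25 × 30^0.618 ≈ 51.14 kt.
ΔV over 12 h = 8.92 kt → 24 h equivalent = 8.92 × 24/12 ≈ 17.84 kt.
18 kt < 30 kt ⇒ not rapid intensification.

18 kt, no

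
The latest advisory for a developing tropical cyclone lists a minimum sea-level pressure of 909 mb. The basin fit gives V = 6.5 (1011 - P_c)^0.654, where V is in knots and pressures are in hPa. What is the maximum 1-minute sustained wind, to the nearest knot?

ΔP = 1011 − 909 = 102 mb.
102^0.654 ≈ 20.588.
V ≈ 6.5 × 20.588 ≈ 133.8 kt.

134 kt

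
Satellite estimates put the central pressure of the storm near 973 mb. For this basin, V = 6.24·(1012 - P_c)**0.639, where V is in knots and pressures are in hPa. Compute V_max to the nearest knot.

65 kt

ΔP = 1012 − 973 = 39 mb.
39^0.639 ≈ 10.392.
V ≈ 6.24 × 10.392 ≈ 64.8 kt.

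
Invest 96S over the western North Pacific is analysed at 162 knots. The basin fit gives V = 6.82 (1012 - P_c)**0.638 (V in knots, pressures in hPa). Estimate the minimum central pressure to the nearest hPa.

869 hPa

ΔP = (V / 6.82)^(1/0.638) = (162/6.82)^1.567.
162/6.82 = 23.754; 23.754^1.567 ≈ 143.32 hPa.
P_c = 1012 − 143.32 = 868.68 ≈ 869 hPa.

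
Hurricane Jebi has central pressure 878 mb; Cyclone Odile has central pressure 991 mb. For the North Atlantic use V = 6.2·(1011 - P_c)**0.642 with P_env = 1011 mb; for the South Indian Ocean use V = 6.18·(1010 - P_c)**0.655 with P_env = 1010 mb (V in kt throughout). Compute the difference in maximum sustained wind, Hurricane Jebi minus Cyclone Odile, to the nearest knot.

101 kt

Hurricane Jebi: ΔP = 133; V ≈ 6.2 × 133^0.642 ≈ 143.19 kt.
Cyclone Odile: ΔP = 19; V ≈ 6.18 × 19^0.655 ≈ 42.52 kt.
Difference ≈ 143.19 − 42.52 = 100.67 → 101 kt.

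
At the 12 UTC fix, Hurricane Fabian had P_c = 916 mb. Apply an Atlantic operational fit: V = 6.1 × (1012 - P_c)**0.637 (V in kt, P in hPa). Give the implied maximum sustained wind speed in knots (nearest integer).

ΔP = 1012 − 916 = 96 mb.
96^0.637 ≈ 18.311.
V ≈ 6.1 × 18.311 ≈ 111.7 kt.

112 kt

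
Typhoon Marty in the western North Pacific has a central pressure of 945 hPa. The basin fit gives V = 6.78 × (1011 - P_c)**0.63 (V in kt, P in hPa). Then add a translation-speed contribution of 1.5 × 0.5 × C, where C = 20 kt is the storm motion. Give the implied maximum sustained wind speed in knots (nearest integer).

110 kt

ΔP = 1011 − 945 = 66 hPa.
66^0.63 ≈ 14.006.
V ≈ 6.78 × 14.006 ≈ 95.0 kt.
Translation term: 1.5 × 0.5 × 20 = 15 kt.
Corrected V ≈ 110 kt → 110 kt.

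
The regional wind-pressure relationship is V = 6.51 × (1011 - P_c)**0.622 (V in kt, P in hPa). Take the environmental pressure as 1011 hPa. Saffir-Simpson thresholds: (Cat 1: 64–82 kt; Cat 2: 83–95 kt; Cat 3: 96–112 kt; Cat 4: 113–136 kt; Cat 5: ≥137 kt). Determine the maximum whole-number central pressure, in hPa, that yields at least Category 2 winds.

951 hPa

Category 2 begins at V = 83 kt.
Required ΔP = (83/6.51)^(1/0.622) = 12.750^1.608 ≈ 59.89 hPa.
P_c ≤ 1011 − 59.89 = 951.11, so the highest integer P_c is 951 hPa.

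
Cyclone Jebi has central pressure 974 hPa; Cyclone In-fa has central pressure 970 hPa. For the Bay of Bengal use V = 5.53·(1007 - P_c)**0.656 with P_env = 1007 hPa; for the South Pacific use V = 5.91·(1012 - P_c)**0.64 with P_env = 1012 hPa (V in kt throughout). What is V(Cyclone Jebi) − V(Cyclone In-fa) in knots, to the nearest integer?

Cyclone Jebi: ΔP = 33; V ≈ 5.53 × 33^0.656 ≈ 54.81 kt.
Cyclone In-fa: ΔP = 42; V ≈ 5.91 × 42^0.64 ≈ 64.63 kt.
Difference ≈ 54.81 − 64.63 = -9.82 → -10 kt.

-10 kt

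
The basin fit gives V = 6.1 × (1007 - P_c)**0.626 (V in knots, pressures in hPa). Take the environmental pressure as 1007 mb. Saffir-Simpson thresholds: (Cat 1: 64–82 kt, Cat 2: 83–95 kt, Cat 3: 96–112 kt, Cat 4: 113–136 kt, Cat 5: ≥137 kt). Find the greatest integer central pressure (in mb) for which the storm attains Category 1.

Category 1 begins at V = 64 kt.
Required ΔP = (64/6.1)^(1/0.626) = 10.492^1.597 ≈ 42.73 mb.
P_c ≤ 1007 − 42.73 = 964.27, so the highest integer P_c is 964 mb.

964 mb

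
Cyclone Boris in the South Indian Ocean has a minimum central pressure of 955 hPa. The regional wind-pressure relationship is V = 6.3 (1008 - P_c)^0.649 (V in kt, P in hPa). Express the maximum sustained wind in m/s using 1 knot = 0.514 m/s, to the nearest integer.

ΔP = 1008 − 955 = 53 hPa.
V ≈ 6.3 × 53^0.649 = 6.3 × 13.154 ≈ 82.870 kt.
82.870 × 0.514 ≈ 42.60 m/s → 43 m/s.

43 m/s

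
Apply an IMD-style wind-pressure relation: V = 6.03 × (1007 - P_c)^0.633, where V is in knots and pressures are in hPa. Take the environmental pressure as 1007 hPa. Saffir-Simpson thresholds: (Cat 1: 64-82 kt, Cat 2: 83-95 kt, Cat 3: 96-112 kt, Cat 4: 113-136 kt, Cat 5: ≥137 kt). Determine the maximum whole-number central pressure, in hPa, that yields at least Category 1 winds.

965 hPa

Category 1 begins at V = 64 kt.
Required ΔP = (64/6.03)^(1/0.633) = 10.614^1.580 ≈ 41.75 hPa.
P_c ≤ 1007 − 41.75 = 965.25, so the highest integer P_c is 965 hPa.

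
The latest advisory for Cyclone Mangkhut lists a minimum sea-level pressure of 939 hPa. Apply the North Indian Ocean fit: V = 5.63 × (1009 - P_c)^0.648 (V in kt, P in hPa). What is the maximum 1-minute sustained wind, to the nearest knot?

ΔP = 1009 − 939 = 70 hPa.
70^0.648 ≈ 15.690.
V ≈ 5.63 × 15.690 ≈ 88.3 kt.

88 kt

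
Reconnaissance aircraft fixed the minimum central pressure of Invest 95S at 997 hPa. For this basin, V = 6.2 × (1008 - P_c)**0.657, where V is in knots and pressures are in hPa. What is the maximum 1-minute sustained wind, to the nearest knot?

ΔP = 1008 − 997 = 11 hPa.
11^0.657 ≈ 4.833.
V ≈ 6.2 × 4.833 ≈ 30.0 kt.

30 kt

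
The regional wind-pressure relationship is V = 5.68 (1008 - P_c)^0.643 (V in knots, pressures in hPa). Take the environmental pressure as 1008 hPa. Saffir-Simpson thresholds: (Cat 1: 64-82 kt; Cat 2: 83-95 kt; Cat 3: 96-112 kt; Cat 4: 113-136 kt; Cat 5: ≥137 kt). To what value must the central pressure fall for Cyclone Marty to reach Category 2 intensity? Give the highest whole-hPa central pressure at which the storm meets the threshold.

943 hPa

Category 2 begins at V = 83 kt.
Required ΔP = (83/5.68)^(1/0.643) = 14.613^1.555 ≈ 64.77 hPa.
P_c ≤ 1008 − 64.77 = 943.23, so the highest integer P_c is 943 hPa.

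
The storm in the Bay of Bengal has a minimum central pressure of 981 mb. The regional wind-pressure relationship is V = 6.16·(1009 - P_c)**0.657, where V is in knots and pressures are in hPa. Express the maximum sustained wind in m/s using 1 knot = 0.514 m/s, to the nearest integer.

ΔP = 1009 − 981 = 28 mb.
V ≈ 6.16 × 28^0.657 = 6.16 × 8.929 ≈ 55.000 kt.
55.000 × 0.514 ≈ 28.27 m/s → 28 m/s.

28 m/s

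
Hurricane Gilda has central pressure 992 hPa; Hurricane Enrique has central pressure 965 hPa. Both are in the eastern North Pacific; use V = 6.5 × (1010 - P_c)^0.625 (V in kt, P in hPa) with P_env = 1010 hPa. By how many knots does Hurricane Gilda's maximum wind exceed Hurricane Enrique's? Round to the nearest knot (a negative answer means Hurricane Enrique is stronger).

Hurricane Gilda: ΔP = 18; V ≈ 6.5 × 18^0.625 ≈ 39.58 kt.
Hurricane Enrique: ΔP = 45; V ≈ 6.5 × 45^0.625 ≈ 70.17 kt.
Difference ≈ 39.58 − 70.17 = -30.59 → -31 kt.

-31 kt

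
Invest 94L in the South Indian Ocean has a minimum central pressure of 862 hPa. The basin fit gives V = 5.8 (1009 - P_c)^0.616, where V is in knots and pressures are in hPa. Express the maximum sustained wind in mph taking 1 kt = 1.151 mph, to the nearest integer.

144 mph

ΔP = 1009 − 862 = 147 hPa.
V ≈ 5.8 × 147^0.616 = 5.8 × 21.631 ≈ 125.457 kt.
125.457 × 1.151 ≈ 144.40 mph → 144 mph.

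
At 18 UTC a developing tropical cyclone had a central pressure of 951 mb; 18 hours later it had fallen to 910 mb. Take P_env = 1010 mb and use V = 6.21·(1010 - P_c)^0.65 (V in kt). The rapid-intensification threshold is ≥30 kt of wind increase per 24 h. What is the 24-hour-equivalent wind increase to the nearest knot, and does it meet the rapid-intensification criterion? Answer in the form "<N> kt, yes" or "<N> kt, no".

48 kt, yes

V₁: ΔP = 59, V ≈ 6.21 × 59^0.65 ≈ 87.93 kt.
V₂: ΔP = 100, V ≈ 6.21 × 100^0.65 ≈ 123.91 kt.
ΔV over 18 h = 35.98 kt → 24 h equivalent = 35.98 × 24/18 ≈ 47.97 kt.
48 kt ≥ 30 kt ⇒ rapid intensification.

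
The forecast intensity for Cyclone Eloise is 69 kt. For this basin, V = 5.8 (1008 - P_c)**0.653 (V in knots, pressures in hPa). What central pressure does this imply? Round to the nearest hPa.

ΔP = (V / 5.8)^(1/0.653) = (69/5.8)^1.531.
69/5.8 = 11.897; 11.897^1.531 ≈ 44.35 hPa.
P_c = 1008 − 44.35 = 963.65 ≈ 964 hPa.

964 hPa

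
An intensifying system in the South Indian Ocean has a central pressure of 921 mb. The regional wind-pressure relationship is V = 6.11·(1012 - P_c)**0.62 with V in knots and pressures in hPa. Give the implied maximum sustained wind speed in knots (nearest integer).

ΔP = 1012 − 921 = 91 mb.
91^0.62 ≈ 16.391.
V ≈ 6.11 × 16.391 ≈ 100.1 kt.

100 kt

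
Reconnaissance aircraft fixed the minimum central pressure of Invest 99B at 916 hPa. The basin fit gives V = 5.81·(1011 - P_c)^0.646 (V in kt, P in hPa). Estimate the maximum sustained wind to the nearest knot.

ΔP = 1011 − 916 = 95 hPa.
95^0.646 ≈ 18.950.
V ≈ 5.81 × 18.950 ≈ 110.1 kt.

110 kt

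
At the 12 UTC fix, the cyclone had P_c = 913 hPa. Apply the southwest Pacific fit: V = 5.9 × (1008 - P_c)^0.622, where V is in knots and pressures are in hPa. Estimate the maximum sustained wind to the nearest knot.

ΔP = 1008 − 913 = 95 hPa.
95^0.622 ≈ 16.988.
V ≈ 5.9 × 16.988 ≈ 100.2 kt.

100 kt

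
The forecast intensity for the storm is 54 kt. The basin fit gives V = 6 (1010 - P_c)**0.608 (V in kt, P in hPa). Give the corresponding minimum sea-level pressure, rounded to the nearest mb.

ΔP = (V / 6)^(1/0.608) = (54/6)^1.645.
54/6 = 9.000; 9.000^1.645 ≈ 37.11 mb.
P_c = 1010 − 37.11 = 972.89 ≈ 973 mb.

973 mb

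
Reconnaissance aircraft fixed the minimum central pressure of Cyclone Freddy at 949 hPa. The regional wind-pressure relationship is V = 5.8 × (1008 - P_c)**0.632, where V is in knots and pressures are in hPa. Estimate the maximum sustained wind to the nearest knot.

ΔP = 1008 − 949 = 59 hPa.
59^0.632 ≈ 13.158.
V ≈ 5.8 × 13.158 ≈ 76.3 kt.

76 kt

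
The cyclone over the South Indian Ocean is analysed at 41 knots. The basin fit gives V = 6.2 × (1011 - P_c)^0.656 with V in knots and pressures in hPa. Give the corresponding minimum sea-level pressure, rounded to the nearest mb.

993 mb

ΔP = (V / 6.2)^(1/0.656) = (41/6.2)^1.524.
41/6.2 = 6.613; 6.613^1.524 ≈ 17.81 mb.
P_c = 1011 − 17.81 = 993.19 ≈ 993 mb.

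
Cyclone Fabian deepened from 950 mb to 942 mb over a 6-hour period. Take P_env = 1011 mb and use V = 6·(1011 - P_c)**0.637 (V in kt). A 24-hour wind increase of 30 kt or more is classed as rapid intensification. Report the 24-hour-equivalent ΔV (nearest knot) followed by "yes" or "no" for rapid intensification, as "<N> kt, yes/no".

V₁: ΔP = 61, V ≈ 6 × 61^0.637 ≈ 82.30 kt.
V₂: ΔP = 69, V ≈ 6 × 69^0.637 ≈ 89.02 kt.
ΔV over 6 h = 6.72 kt → 24 h equivalent = 6.72 × 24/6 ≈ 26.88 kt.
27 kt < 30 kt ⇒ not rapid intensification.

27 kt, no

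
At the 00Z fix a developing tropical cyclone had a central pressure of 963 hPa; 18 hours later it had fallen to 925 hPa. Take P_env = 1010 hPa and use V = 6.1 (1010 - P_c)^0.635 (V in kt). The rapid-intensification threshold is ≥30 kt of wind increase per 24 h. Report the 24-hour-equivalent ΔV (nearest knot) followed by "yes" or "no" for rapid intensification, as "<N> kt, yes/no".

43 kt, yes

V₁: ΔP = 47, V ≈ 6.1 × 47^0.635 ≈ 70.33 kt.
V₂: ΔP = 85, V ≈ 6.1 × 85^0.635 ≈ 102.45 kt.
ΔV over 18 h = 32.12 kt → 24 h equivalent = 32.12 × 24/18 ≈ 42.83 kt.
43 kt ≥ 30 kt ⇒ rapid intensification.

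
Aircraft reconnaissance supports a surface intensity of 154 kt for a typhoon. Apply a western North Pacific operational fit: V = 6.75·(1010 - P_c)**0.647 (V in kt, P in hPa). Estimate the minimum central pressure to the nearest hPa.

884 hPa

ΔP = (V / 6.75)^(1/0.647) = (154/6.75)^1.546.
154/6.75 = 22.815; 22.815^1.546 ≈ 125.68 hPa.
P_c = 1010 − 125.68 = 884.32 ≈ 884 hPa.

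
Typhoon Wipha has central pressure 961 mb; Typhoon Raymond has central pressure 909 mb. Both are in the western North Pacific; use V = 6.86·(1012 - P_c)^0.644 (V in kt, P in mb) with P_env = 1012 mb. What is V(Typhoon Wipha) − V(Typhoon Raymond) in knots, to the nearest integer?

Typhoon Wipha: ΔP = 51; V ≈ 6.86 × 51^0.644 ≈ 86.30 kt.
Typhoon Raymond: ΔP = 103; V ≈ 6.86 × 103^0.644 ≈ 135.70 kt.
Difference ≈ 86.30 − 135.70 = -49.40 → -49 kt.

-49 kt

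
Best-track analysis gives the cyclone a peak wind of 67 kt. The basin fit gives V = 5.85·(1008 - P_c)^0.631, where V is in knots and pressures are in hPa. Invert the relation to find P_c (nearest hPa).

ΔP = (V / 5.85)^(1/0.631) = (67/5.85)^1.585.
67/5.85 = 11.453; 11.453^1.585 ≈ 47.66 hPa.
P_c = 1008 − 47.66 = 960.34 ≈ 960 hPa.

960 hPa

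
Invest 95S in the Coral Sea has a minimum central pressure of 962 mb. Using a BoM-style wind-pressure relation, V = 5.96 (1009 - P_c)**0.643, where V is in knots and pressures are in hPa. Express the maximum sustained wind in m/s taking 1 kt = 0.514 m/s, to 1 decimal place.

ΔP = 1009 − 962 = 47 mb.
V ≈ 5.96 × 47^0.643 = 5.96 × 11.889 ≈ 70.861 kt.
70.861 × 0.514 ≈ 36.42 m/s → 36.4 m/s.

36.4 m/s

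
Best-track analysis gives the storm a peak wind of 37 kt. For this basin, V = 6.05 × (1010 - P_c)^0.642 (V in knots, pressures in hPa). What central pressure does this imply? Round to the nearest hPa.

ΔP = (V / 6.05)^(1/0.642) = (37/6.05)^1.558.
37/6.05 = 6.116; 6.116^1.558 ≈ 16.79 hPa.
P_c = 1010 − 16.79 = 993.21 ≈ 993 hPa.

993 hPa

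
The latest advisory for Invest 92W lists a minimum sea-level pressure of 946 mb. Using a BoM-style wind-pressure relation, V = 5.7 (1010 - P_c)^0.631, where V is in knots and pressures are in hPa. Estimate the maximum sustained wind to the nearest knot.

ΔP = 1010 − 946 = 64 mb.
64^0.631 ≈ 13.794.
V ≈ 5.7 × 13.794 ≈ 78.6 kt.

79 kt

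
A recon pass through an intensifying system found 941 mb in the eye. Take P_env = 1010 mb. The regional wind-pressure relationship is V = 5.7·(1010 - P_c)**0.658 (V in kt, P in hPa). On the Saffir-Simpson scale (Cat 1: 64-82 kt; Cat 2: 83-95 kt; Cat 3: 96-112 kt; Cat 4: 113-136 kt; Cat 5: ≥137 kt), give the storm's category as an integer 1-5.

2

ΔP = 1010 − 941 = 69 mb.
V ≈ 5.7 × 69^0.658 = 5.7 × 16.22 ≈ 92 kt.
92 kt falls in the Category 2 band.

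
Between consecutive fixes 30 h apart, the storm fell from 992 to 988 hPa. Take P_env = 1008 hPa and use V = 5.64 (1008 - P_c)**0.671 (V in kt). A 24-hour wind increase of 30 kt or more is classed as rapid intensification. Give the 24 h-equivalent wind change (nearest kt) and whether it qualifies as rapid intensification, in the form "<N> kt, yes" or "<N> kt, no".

V₁: ΔP = 16, V ≈ 5.64 × 16^0.671 ≈ 36.24 kt.
V₂: ΔP = 20, V ≈ 5.64 × 20^0.671 ≈ 42.10 kt.
ΔV over 30 h = 5.86 kt → 24 h equivalent = 5.86 × 24/30 ≈ 4.69 kt.
5 kt < 30 kt ⇒ not rapid intensification.

5 kt, no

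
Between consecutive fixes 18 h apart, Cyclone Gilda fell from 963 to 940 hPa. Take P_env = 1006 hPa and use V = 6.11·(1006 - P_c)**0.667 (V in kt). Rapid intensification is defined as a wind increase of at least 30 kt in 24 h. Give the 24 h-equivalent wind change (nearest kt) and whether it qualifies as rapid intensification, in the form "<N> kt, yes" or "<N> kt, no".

V₁: ΔP = 43, V ≈ 6.11 × 43^0.667 ≈ 75.09 kt.
V₂: ΔP = 66, V ≈ 6.11 × 66^0.667 ≈ 99.93 kt.
ΔV over 18 h = 24.84 kt → 24 h equivalent = 24.84 × 24/18 ≈ 33.12 kt.
33 kt ≥ 30 kt ⇒ rapid intensification.

33 kt, yes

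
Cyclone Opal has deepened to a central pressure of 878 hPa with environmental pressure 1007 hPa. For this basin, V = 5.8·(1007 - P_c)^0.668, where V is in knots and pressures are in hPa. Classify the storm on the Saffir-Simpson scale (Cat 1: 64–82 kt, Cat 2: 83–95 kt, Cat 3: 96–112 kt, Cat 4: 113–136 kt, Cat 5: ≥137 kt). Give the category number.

ΔP = 1007 − 878 = 129 hPa.
V ≈ 5.8 × 129^0.668 = 5.8 × 25.70 ≈ 149 kt.
149 kt falls in the Category 5 band.

5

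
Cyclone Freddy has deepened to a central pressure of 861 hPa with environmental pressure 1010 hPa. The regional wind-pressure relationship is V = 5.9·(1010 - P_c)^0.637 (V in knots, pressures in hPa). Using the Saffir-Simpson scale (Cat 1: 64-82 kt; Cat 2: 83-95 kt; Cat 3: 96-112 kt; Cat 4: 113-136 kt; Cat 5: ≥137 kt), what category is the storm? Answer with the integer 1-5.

ΔP = 1010 − 861 = 149 hPa.
V ≈ 5.9 × 149^0.637 = 5.9 × 24.23 ≈ 143 kt.
143 kt falls in the Category 5 band.

5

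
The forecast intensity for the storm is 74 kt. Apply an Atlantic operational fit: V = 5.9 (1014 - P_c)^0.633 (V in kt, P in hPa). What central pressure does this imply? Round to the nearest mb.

ΔP = (V / 5.9)^(1/0.633) = (74/5.9)^1.580.
74/5.9 = 12.542; 12.542^1.580 ≈ 54.35 mb.
P_c = 1014 − 54.35 = 959.65 ≈ 960 mb.

960 mb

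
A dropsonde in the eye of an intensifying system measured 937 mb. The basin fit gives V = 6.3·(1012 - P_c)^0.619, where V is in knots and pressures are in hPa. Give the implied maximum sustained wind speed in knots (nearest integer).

91 kt

ΔP = 1012 − 937 = 75 mb.
75^0.619 ≈ 14.476.
V ≈ 6.3 × 14.476 ≈ 91.2 kt.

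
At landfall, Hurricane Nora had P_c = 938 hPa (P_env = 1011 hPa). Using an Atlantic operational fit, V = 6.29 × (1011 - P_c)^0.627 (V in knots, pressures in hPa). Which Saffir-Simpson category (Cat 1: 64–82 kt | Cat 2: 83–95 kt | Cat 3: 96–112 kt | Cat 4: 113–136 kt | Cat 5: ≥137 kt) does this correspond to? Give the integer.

2

ΔP = 1011 − 938 = 73 hPa.
V ≈ 6.29 × 73^0.627 = 6.29 × 14.73 ≈ 93 kt.
93 kt falls in the Category 2 band.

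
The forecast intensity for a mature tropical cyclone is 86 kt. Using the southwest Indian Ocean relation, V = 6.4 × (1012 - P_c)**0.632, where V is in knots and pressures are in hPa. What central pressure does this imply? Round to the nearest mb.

ΔP = (V / 6.4)^(1/0.632) = (86/6.4)^1.582.
86/6.4 = 13.438; 13.438^1.582 ≈ 61.00 mb.
P_c = 1012 − 61.00 = 951.00 ≈ 951 mb.

951 mb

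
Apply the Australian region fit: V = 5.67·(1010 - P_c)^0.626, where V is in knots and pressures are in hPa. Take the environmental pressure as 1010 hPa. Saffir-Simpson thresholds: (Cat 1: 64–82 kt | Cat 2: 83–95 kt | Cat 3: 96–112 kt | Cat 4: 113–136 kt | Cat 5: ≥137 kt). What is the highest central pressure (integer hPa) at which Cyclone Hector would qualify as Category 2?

Category 2 begins at V = 83 kt.
Required ΔP = (83/5.67)^(1/0.626) = 14.638^1.597 ≈ 72.75 hPa.
P_c ≤ 1010 − 72.75 = 937.25, so the highest integer P_c is 937 hPa.

937 hPa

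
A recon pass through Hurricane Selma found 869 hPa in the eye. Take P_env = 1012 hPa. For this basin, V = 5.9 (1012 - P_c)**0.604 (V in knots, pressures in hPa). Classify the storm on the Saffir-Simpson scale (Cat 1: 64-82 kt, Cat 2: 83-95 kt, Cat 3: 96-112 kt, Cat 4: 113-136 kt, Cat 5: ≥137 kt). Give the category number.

ΔP = 1012 − 869 = 143 hPa.
V ≈ 5.9 × 143^0.604 = 5.9 × 20.04 ≈ 118 kt.
118 kt falls in the Category 4 band.

4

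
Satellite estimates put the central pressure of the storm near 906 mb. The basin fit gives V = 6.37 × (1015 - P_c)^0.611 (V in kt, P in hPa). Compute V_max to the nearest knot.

ΔP = 1015 − 906 = 109 mb.
109^0.611 ≈ 17.574.
V ≈ 6.37 × 17.574 ≈ 111.9 kt.

112 kt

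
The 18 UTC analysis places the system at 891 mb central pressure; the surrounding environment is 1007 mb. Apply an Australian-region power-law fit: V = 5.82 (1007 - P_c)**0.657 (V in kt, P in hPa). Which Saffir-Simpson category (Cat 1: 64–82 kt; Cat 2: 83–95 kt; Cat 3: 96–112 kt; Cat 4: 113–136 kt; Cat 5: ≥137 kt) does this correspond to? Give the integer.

ΔP = 1007 − 891 = 116 mb.
V ≈ 5.82 × 116^0.657 = 5.82 × 22.72 ≈ 132 kt.
132 kt falls in the Category 4 band.

4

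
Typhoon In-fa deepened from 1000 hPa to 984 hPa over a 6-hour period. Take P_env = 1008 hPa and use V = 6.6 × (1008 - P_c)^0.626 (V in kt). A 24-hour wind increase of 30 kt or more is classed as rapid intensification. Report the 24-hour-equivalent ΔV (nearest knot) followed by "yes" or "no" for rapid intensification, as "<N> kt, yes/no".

V₁: ΔP = 8, V ≈ 6.6 × 8^0.626 ≈ 24.26 kt.
V₂: ΔP = 24, V ≈ 6.6 × 24^0.626 ≈ 48.26 kt.
ΔV over 6 h = 24.00 kt → 24 h equivalent = 24.00 × 24/6 ≈ 96.00 kt.
96 kt ≥ 30 kt ⇒ rapid intensification.

96 kt, yes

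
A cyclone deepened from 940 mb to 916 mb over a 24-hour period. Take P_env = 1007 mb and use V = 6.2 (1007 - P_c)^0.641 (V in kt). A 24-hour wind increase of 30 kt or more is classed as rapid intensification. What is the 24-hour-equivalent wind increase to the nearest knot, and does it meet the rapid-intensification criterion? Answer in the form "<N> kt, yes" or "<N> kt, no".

20 kt, no

V₁: ΔP = 67, V ≈ 6.2 × 67^0.641 ≈ 91.81 kt.
V₂: ΔP = 91, V ≈ 6.2 × 91^0.641 ≈ 111.72 kt.
ΔV over 24 h = 19.91 kt → 24 h equivalent = 19.91 × 24/24 ≈ 19.91 kt.
20 kt < 30 kt ⇒ not rapid intensification.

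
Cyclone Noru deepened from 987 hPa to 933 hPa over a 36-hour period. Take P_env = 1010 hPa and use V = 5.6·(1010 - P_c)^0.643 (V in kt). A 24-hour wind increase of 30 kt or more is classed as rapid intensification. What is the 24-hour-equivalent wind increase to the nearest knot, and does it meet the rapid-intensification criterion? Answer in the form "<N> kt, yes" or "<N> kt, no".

V₁: ΔP = 23, V ≈ 5.6 × 23^0.643 ≈ 42.05 kt.
V₂: ΔP = 77, V ≈ 5.6 × 77^0.643 ≈ 91.45 kt.
ΔV over 36 h = 49.40 kt → 24 h equivalent = 49.40 × 24/36 ≈ 32.93 kt.
33 kt ≥ 30 kt ⇒ rapid intensification.

33 kt, yes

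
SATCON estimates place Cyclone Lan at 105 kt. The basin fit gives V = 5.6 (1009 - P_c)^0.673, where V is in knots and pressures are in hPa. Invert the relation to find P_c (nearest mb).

ΔP = (V / 5.6)^(1/0.673) = (105/5.6)^1.486.
105/5.6 = 18.750; 18.750^1.486 ≈ 77.90 mb.
P_c = 1009 − 77.90 = 931.10 ≈ 931 mb.

931 mb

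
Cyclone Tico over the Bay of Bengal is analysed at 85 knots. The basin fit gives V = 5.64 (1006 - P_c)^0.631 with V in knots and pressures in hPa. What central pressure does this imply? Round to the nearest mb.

932 mb

ΔP = (V / 5.64)^(1/0.631) = (85/5.64)^1.585.
85/5.64 = 15.071; 15.071^1.585 ≈ 73.64 mb.
P_c = 1006 − 73.64 = 932.36 ≈ 932 mb.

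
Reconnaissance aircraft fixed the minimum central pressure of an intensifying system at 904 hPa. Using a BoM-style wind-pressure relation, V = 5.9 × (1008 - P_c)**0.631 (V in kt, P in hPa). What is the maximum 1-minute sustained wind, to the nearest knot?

111 kt

ΔP = 1008 − 904 = 104 hPa.
104^0.631 ≈ 18.739.
V ≈ 5.9 × 18.739 ≈ 110.6 kt.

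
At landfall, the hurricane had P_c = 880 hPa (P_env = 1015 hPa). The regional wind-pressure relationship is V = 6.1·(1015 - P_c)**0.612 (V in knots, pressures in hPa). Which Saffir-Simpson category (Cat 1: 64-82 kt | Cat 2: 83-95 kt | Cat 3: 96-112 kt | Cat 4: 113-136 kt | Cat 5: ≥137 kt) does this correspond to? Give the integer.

4

ΔP = 1015 − 880 = 135 hPa.
V ≈ 6.1 × 135^0.612 = 6.1 × 20.13 ≈ 123 kt.
123 kt falls in the Category 4 band.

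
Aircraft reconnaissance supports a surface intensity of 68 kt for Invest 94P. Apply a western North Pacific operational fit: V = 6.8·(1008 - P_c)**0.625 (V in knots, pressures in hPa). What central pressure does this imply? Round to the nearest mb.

968 mb

ΔP = (V / 6.8)^(1/0.625) = (68/6.8)^1.600.
68/6.8 = 10.000; 10.000^1.600 ≈ 39.81 mb.
P_c = 1008 − 39.81 = 968.19 ≈ 968 mb.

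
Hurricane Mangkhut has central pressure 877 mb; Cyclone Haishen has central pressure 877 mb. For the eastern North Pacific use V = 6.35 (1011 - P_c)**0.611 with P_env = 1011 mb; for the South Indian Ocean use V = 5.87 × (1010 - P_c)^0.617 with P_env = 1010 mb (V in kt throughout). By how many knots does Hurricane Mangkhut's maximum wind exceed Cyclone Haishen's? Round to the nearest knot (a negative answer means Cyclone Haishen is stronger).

Hurricane Mangkhut: ΔP = 134; V ≈ 6.35 × 134^0.611 ≈ 126.60 kt.
Cyclone Haishen: ΔP = 133; V ≈ 5.87 × 133^0.617 ≈ 119.97 kt.
Difference ≈ 126.60 − 119.97 = 6.63 → 7 kt.

7 kt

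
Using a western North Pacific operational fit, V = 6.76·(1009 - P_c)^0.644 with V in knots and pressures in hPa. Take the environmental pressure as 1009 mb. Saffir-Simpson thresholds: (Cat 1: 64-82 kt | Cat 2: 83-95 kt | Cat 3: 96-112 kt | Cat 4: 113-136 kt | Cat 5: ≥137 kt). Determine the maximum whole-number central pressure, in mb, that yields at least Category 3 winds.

947 mb

Category 3 begins at V = 96 kt.
Required ΔP = (96/6.76)^(1/0.644) = 14.201^1.553 ≈ 61.56 mb.
P_c ≤ 1009 − 61.56 = 947.44, so the highest integer P_c is 947 mb.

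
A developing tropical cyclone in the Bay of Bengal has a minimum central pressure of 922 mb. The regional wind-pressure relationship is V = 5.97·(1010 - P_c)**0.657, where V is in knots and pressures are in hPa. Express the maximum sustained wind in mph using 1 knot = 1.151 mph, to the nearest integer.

ΔP = 1010 − 922 = 88 mb.
V ≈ 5.97 × 88^0.657 = 5.97 × 18.946 ≈ 113.110 kt.
113.110 × 1.151 ≈ 130.19 mph → 130 mph.

130 mph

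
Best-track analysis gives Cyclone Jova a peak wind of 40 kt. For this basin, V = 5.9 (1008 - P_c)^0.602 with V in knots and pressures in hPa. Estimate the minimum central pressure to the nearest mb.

ΔP = (V / 5.9)^(1/0.602) = (40/5.9)^1.661.
40/5.9 = 6.780; 6.780^1.661 ≈ 24.03 mb.
P_c = 1008 − 24.03 = 983.97 ≈ 984 mb.

984 mb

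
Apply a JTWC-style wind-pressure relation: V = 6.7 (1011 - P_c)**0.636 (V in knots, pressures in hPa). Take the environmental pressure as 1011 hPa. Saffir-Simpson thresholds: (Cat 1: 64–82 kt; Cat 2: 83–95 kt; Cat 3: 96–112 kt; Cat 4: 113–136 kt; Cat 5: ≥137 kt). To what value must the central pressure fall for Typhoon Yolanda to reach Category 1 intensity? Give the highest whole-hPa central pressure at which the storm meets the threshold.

976 hPa

Category 1 begins at V = 64 kt.
Required ΔP = (64/6.7)^(1/0.636) = 9.552^1.572 ≈ 34.76 hPa.
P_c ≤ 1011 − 34.76 = 976.24, so the highest integer P_c is 976 hPa.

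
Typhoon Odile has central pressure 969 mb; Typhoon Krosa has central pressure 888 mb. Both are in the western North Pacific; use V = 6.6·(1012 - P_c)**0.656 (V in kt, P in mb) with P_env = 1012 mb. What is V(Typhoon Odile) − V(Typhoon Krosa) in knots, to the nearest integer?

Typhoon Odile: ΔP = 43; V ≈ 6.6 × 43^0.656 ≈ 77.82 kt.
Typhoon Krosa: ΔP = 124; V ≈ 6.6 × 124^0.656 ≈ 155.89 kt.
Difference ≈ 77.82 − 155.89 = -78.07 → -78 kt.

-78 kt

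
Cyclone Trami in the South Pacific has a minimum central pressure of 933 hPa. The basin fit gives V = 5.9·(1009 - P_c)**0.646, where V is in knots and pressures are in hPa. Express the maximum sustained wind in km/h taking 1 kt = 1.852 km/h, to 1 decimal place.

ΔP = 1009 − 933 = 76 hPa.
V ≈ 5.9 × 76^0.646 = 5.9 × 16.406 ≈ 96.796 kt.
96.796 × 1.852 ≈ 179.27 km/h → 179.3 km/h.

179.3 km/h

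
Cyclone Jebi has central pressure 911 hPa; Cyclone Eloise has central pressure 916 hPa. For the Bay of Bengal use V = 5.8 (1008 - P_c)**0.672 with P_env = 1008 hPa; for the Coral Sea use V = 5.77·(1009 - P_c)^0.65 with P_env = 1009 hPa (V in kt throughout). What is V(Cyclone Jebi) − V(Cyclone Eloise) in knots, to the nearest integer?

16 kt

Cyclone Jebi: ΔP = 97; V ≈ 5.8 × 97^0.672 ≈ 125.47 kt.
Cyclone Eloise: ΔP = 93; V ≈ 5.77 × 93^0.65 ≈ 109.82 kt.
Difference ≈ 125.47 − 109.82 = 15.65 → 16 kt.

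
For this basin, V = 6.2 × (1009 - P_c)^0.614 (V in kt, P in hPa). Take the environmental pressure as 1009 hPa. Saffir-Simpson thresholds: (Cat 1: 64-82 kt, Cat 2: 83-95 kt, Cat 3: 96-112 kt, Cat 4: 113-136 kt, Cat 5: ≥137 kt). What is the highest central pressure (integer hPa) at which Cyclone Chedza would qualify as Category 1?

Category 1 begins at V = 64 kt.
Required ΔP = (64/6.2)^(1/0.614) = 10.323^1.629 ≈ 44.78 hPa.
P_c ≤ 1009 − 44.78 = 964.22, so the highest integer P_c is 964 hPa.

964 hPa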